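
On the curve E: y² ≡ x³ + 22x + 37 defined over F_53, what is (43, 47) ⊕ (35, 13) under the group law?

(3, 17)

(43, 47) + (35, 13). λ = (13 - 47)/(35 - 43) ≡ 19/45 mod 53. 45⁻¹ ≡ 33 (mod 53), so λ ≡ 44.
  x = λ² - 43 - 35 = 1936 - 78 ≡ 3; y = λ·(43 - 3) - 47 ≡ 17. → (3, 17)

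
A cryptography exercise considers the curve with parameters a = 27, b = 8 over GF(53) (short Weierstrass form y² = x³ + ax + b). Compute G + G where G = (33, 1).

tangent at (33, 1): λ = (3·33² + 27)/(2·1) ≡ 8/2. 2⁻¹ ≡ 27 (mod 53), so λ ≡ 8·27 ≡ 4.
  x = λ² - 33 - 33 = 16 - 66 ≡ 3; y = λ·(33 - 3) - 1 ≡ 13. → (3, 13)

(3, 13)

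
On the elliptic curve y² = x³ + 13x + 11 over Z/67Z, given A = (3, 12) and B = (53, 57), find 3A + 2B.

(14, 18)

First 3A:
Repeated addition: build up to 3A.
2A: tangent at (3, 12): λ = (3·3² + 13)/(2·12) ≡ 40/24. 24⁻¹ ≡ 14 (mod 67), so λ ≡ 40·14 ≡ 24.
  x = λ² - 3 - 3 = 576 - 6 ≡ 34; y = λ·(3 - 34) - 12 ≡ 48. → (34, 48)
3A: (34, 48) + (3, 12). λ = (12 - 48)/(3 - 34) ≡ 31/36 mod 67. 36⁻¹ ≡ 54 (mod 67), so λ ≡ 66.
  x = λ² - 34 - 3 = 4356 - 37 ≡ 31; y = λ·(34 - 31) - 48 ≡ 16. → (31, 16)
3A = (31, 16).
Next 2B:
Repeated addition: build up to 2B.
2B: tangent at (53, 57): λ = (3·53² + 13)/(2·57) ≡ 65/47. 47⁻¹ ≡ 10 (mod 67) since 47·10 = 470 ≡ 1, so λ ≡ 65·10 ≡ 47.
  x = λ² - 53 - 53 = 2209 - 106 ≡ 26; y = λ·(53 - 26) - 57 ≡ 6. → (26, 6)
2B = (26, 6).
Finally 3A + 2B:
(31, 16) + (26, 6). λ = (6 - 16)/(26 - 31) ≡ 57/62 mod 67. 62⁻¹ ≡ 40 (mod 67), so λ ≡ 2.
  x = λ² - 31 - 26 = 4 - 57 ≡ 14; y = λ·(31 - 14) - 16 ≡ 18. → (14, 18)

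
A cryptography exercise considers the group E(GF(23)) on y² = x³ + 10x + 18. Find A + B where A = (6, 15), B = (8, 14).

(15, 1)

(6, 15) + (8, 14). λ = (14 - 15)/(8 - 6) ≡ 22/2 mod 23. 2⁻¹ ≡ 12 (mod 23), so λ ≡ 11.
  x = λ² - 6 - 8 = 121 - 14 ≡ 15; y = λ·(6 - 15) - 15 ≡ 1. → (15, 1)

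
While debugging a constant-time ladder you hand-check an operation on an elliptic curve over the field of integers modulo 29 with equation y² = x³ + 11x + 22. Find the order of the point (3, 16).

3

2P: tangent at (3, 16): λ = (3·3² + 11)/(2·16) ≡ 9/3. 3⁻¹ ≡ 10 (mod 29) since 3·10 = 30 ≡ 1, so λ ≡ 9·10 ≡ 3.
  x = λ² - 3 - 3 = 9 - 6 ≡ 3; y = λ·(3 - 3) - 16 ≡ 13. → (3, 13)
3P: (3, 13) + (3, 16): same x and y₁ ≡ -y₂, so the sum is the point at infinity.
3P = the point at infinity, so the order is 3.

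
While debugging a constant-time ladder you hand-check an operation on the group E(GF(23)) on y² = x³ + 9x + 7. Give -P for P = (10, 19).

-(10, 19) = (10, -19 mod 23) = (10, 4).

(10, 4)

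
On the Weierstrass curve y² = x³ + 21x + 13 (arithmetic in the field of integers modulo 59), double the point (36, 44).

tangent at (36, 44): λ = (3·36² + 21)/(2·44) ≡ 15/29. 29⁻¹ ≡ 57 (mod 59), so λ ≡ 15·57 ≡ 29.
  x = λ² - 36 - 36 = 841 - 72 ≡ 2; y = λ·(36 - 2) - 44 ≡ 57. → (2, 57)

(2, 57)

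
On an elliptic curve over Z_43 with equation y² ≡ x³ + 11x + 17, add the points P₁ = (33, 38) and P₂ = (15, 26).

(33, 38) + (15, 26). λ = (26 - 38)/(15 - 33) ≡ 31/25 mod 43. 25⁻¹ ≡ 31 (mod 43) since 25·31 = 775 ≡ 1, so λ ≡ 15.
  x = λ² - 33 - 15 = 225 - 48 ≡ 5; y = λ·(33 - 5) - 38 ≡ 38. → (5, 38)

(5, 38)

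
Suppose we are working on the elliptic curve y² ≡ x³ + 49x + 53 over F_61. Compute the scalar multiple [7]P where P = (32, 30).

(8, 46)

Double-and-add on 7 = (111)₂. Start with P = (32, 30) for the leading 1-bit.
double: tangent at (32, 30): λ = (3·32² + 49)/(2·30) ≡ 10/60. 60⁻¹ ≡ 60 (mod 61) since 60·60 = 3600 ≡ 1, so λ ≡ 10·60 ≡ 51.
  x = λ² - 32 - 32 = 2601 - 64 ≡ 36; y = λ·(32 - 36) - 30 ≡ 10. → (36, 10)
add P: (36, 10) + (32, 30). λ = (30 - 10)/(32 - 36) ≡ 20/57 mod 61. 57⁻¹ ≡ 15 (mod 61) since 57·15 = 855 ≡ 1, so λ ≡ 56.
  x = λ² - 36 - 32 = 3136 - 68 ≡ 18; y = λ·(36 - 18) - 10 ≡ 22. → (18, 22)
double: tangent at (18, 22): λ = (3·18² + 49)/(2·22) ≡ 45/44. 44⁻¹ ≡ 43 (mod 61), so λ ≡ 45·43 ≡ 44.
  x = λ² - 18 - 18 = 1936 - 36 ≡ 9; y = λ·(18 - 9) - 22 ≡ 8. → (9, 8)
add P: (9, 8) + (32, 30). λ = (30 - 8)/(32 - 9) ≡ 22/23 mod 61. 23⁻¹ ≡ 8 (mod 61), so λ ≡ 54.
  x = λ² - 9 - 32 = 2916 - 41 ≡ 8; y = λ·(9 - 8) - 8 ≡ 46. → (8, 46)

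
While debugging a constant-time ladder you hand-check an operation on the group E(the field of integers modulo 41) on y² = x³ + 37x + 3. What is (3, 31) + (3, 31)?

(19, 12)

tangent at (3, 31): λ = (3·3² + 37)/(2·31) ≡ 23/21. 21⁻¹ ≡ 2 (mod 41), so λ ≡ 23·2 ≡ 5.
  x = λ² - 3 - 3 = 25 - 6 ≡ 19; y = λ·(3 - 19) - 31 ≡ 12. → (19, 12)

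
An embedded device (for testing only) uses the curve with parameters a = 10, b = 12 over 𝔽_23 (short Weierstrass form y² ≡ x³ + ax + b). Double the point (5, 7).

(19, 0)

tangent at (5, 7): λ = (3·5² + 10)/(2·7) ≡ 16/14. 14⁻¹ ≡ 5 (mod 23) since 14·5 = 70 ≡ 1, so λ ≡ 16·5 ≡ 11.
  x = λ² - 5 - 5 = 121 - 10 ≡ 19; y = λ·(5 - 19) - 7 ≡ 0. → (19, 0)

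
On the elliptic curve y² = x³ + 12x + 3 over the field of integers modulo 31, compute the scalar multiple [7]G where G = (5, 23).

Repeated addition: build up to 7G.
2G: tangent at (5, 23): λ = (3·5² + 12)/(2·23) ≡ 25/15. 15⁻¹ ≡ 29 (mod 31), so λ ≡ 25·29 ≡ 12.
  x = λ² - 5 - 5 = 144 - 10 ≡ 10; y = λ·(5 - 10) - 23 ≡ 10. → (10, 10)
3G: (10, 10) + (5, 23). λ = (23 - 10)/(5 - 10) ≡ 13/26 mod 31. 26⁻¹ ≡ 6 (mod 31), so λ ≡ 16.
  x = λ² - 10 - 5 = 256 - 15 ≡ 24; y = λ·(10 - 24) - 10 ≡ 14. → (24, 14)
4G: (24, 14) + (5, 23). λ = (23 - 14)/(5 - 24) ≡ 9/12 mod 31. 12⁻¹ ≡ 13 (mod 31), so λ ≡ 24.
  x = λ² - 24 - 5 = 576 - 29 ≡ 20; y = λ·(24 - 20) - 14 ≡ 20. → (20, 20)
5G: (20, 20) + (5, 23). λ = (23 - 20)/(5 - 20) ≡ 3/16 mod 31. 16⁻¹ ≡ 2 (mod 31) since 16·2 = 32 ≡ 1, so λ ≡ 6.
  x = λ² - 20 - 5 = 36 - 25 ≡ 11; y = λ·(20 - 11) - 20 ≡ 3. → (11, 3)
6G: (11, 3) + (5, 23). λ = (23 - 3)/(5 - 11) ≡ 20/25 mod 31. 25⁻¹ ≡ 5 (mod 31), so λ ≡ 7.
  x = λ² - 11 - 5 = 49 - 16 ≡ 2; y = λ·(11 - 2) - 3 ≡ 29. → (2, 29)
7G: (2, 29) + (5, 23). λ = (23 - 29)/(5 - 2) ≡ 25/3 mod 31. 3⁻¹ ≡ 21 (mod 31) since 3·21 = 63 ≡ 1, so λ ≡ 29.
  x = λ² - 2 - 5 = 841 - 7 ≡ 28; y = λ·(2 - 28) - 29 ≡ 23. → (28, 23)

(28, 23)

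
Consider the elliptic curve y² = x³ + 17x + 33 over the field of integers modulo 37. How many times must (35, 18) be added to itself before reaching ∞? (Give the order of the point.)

2P: tangent at (35, 18): λ = (3·35² + 17)/(2·18) ≡ 29/36. 36⁻¹ ≡ 36 (mod 37), so λ ≡ 29·36 ≡ 8.
  x = λ² - 35 - 35 = 64 - 70 ≡ 31; y = λ·(35 - 31) - 18 ≡ 14. → (31, 14)
3P: (31, 14) + (35, 18). λ = (18 - 14)/(35 - 31) ≡ 4/4 mod 37. 4⁻¹ ≡ 28 (mod 37), so λ ≡ 1.
  x = λ² - 31 - 35 = 1 - 66 ≡ 9; y = λ·(31 - 9) - 14 ≡ 8. → (9, 8)
4P: (9, 8) + (35, 18). λ = (18 - 8)/(35 - 9) ≡ 10/26 mod 37. 26⁻¹ ≡ 10 (mod 37) since 26·10 = 260 ≡ 1, so λ ≡ 26.
  x = λ² - 9 - 35 = 676 - 44 ≡ 3; y = λ·(9 - 3) - 8 ≡ 0. → (3, 0)
5P: (3, 0) + (35, 18). λ = (18 - 0)/(35 - 3) ≡ 18/32 mod 37. 32⁻¹ ≡ 22 (mod 37), so λ ≡ 26.
  x = λ² - 3 - 35 = 676 - 38 ≡ 9; y = λ·(3 - 9) - 0 ≡ 29. → (9, 29)
6P: (9, 29) + (35, 18). λ = (18 - 29)/(35 - 9) ≡ 26/26 mod 37. 26⁻¹ ≡ 10 (mod 37), so λ ≡ 1.
  x = λ² - 9 - 35 = 1 - 44 ≡ 31; y = λ·(9 - 31) - 29 ≡ 23. → (31, 23)
7P: (31, 23) + (35, 18). λ = (18 - 23)/(35 - 31) ≡ 32/4 mod 37. 4⁻¹ ≡ 28 (mod 37) since 4·28 = 112 ≡ 1, so λ ≡ 8.
  x = λ² - 31 - 35 = 64 - 66 ≡ 35; y = λ·(31 - 35) - 23 ≡ 19. → (35, 19)
8P: (35, 19) + (35, 18): same x and y₁ ≡ -y₂, so the sum is ∞.
8P = ∞, so the order is 8.

8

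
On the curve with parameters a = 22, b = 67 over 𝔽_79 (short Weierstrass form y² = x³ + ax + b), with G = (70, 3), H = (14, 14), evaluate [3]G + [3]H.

First 3G:
Repeated addition: build up to 3G.
2G: tangent at (70, 3): λ = (3·70² + 22)/(2·3) ≡ 28/6. 6⁻¹ ≡ 66 (mod 79), so λ ≡ 28·66 ≡ 31.
  x = λ² - 70 - 70 = 961 - 140 ≡ 31; y = λ·(70 - 31) - 3 ≡ 21. → (31, 21)
3G: (31, 21) + (70, 3). λ = (3 - 21)/(70 - 31) ≡ 61/39 mod 79. 39⁻¹ ≡ 77 (mod 79), so λ ≡ 36.
  x = λ² - 31 - 70 = 1296 - 101 ≡ 10; y = λ·(31 - 10) - 21 ≡ 24. → (10, 24)
3G = (10, 24).
Next 3H:
Repeated addition: build up to 3H.
2H: tangent at (14, 14): λ = (3·14² + 22)/(2·14) ≡ 57/28. 28⁻¹ ≡ 48 (mod 79), so λ ≡ 57·48 ≡ 50.
  x = λ² - 14 - 14 = 2500 - 28 ≡ 23; y = λ·(14 - 23) - 14 ≡ 10. → (23, 10)
3H: (23, 10) + (14, 14). λ = (14 - 10)/(14 - 23) ≡ 4/70 mod 79. 70⁻¹ ≡ 35 (mod 79), so λ ≡ 61.
  x = λ² - 23 - 14 = 3721 - 37 ≡ 50; y = λ·(23 - 50) - 10 ≡ 2. → (50, 2)
3H = (50, 2).
Finally 3G + 3H:
(10, 24) + (50, 2). λ = (2 - 24)/(50 - 10) ≡ 57/40 mod 79. 40⁻¹ ≡ 2 (mod 79) since 40·2 = 80 ≡ 1, so λ ≡ 35.
  x = λ² - 10 - 50 = 1225 - 60 ≡ 59; y = λ·(10 - 59) - 24 ≡ 78. → (59, 78)

(59, 78)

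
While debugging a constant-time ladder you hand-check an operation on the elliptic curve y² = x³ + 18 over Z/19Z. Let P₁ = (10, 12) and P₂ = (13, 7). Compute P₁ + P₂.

(10, 12) + (13, 7). λ = (7 - 12)/(13 - 10) ≡ 14/3 mod 19. 3⁻¹ ≡ 13 (mod 19), so λ ≡ 11.
  x = λ² - 10 - 13 = 121 - 23 ≡ 3; y = λ·(10 - 3) - 12 ≡ 8. → (3, 8)

(3, 8)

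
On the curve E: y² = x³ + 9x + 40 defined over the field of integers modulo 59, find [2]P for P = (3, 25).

tangent at (3, 25): λ = (3·3² + 9)/(2·25) ≡ 36/50. 50⁻¹ ≡ 13 (mod 59) since 50·13 = 650 ≡ 1, so λ ≡ 36·13 ≡ 55.
  x = λ² - 3 - 3 = 3025 - 6 ≡ 10; y = λ·(3 - 10) - 25 ≡ 3. → (10, 3)

(10, 3)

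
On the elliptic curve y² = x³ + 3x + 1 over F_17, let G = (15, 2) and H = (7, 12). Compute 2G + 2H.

(9, 3)

First 2G:
Repeated addition: build up to 2G.
2G: tangent at (15, 2): λ = (3·15² + 3)/(2·2) ≡ 15/4. 4⁻¹ ≡ 13 (mod 17), so λ ≡ 15·13 ≡ 8.
  x = λ² - 15 - 15 = 64 - 30 ≡ 0; y = λ·(15 - 0) - 2 ≡ 16. → (0, 16)
2G = (0, 16).
Next 2H:
Repeated addition: build up to 2H.
2H: tangent at (7, 12): λ = (3·7² + 3)/(2·12) ≡ 14/7. 7⁻¹ ≡ 5 (mod 17) since 7·5 = 35 ≡ 1, so λ ≡ 14·5 ≡ 2.
  x = λ² - 7 - 7 = 4 - 14 ≡ 7; y = λ·(7 - 7) - 12 ≡ 5. → (7, 5)
2H = (7, 5).
Finally 2G + 2H:
(0, 16) + (7, 5). λ = (5 - 16)/(7 - 0) ≡ 6/7 mod 17. 7⁻¹ ≡ 5 (mod 17), so λ ≡ 13.
  x = λ² - 0 - 7 = 169 - 7 ≡ 9; y = λ·(0 - 9) - 16 ≡ 3. → (9, 3)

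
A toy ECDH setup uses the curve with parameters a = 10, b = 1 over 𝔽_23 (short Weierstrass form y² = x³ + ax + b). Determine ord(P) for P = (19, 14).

2P: tangent at (19, 14): λ = (3·19² + 10)/(2·14) ≡ 12/5. 5⁻¹ ≡ 14 (mod 23), so λ ≡ 12·14 ≡ 7.
  x = λ² - 19 - 19 = 49 - 38 ≡ 11; y = λ·(19 - 11) - 14 ≡ 19. → (11, 19)
3P: (11, 19) + (19, 14). λ = (14 - 19)/(19 - 11) ≡ 18/8 mod 23. 8⁻¹ ≡ 3 (mod 23), so λ ≡ 8.
  x = λ² - 11 - 19 = 64 - 30 ≡ 11; y = λ·(11 - 11) - 19 ≡ 4. → (11, 4)
4P: (11, 4) + (19, 14). λ = (14 - 4)/(19 - 11) ≡ 10/8 mod 23. 8⁻¹ ≡ 3 (mod 23), so λ ≡ 7.
  x = λ² - 11 - 19 = 49 - 30 ≡ 19; y = λ·(11 - 19) - 4 ≡ 9. → (19, 9)
5P: (19, 9) + (19, 14): same x and y₁ ≡ -y₂, so the sum is ∞.
5P = ∞, so the order is 5.

5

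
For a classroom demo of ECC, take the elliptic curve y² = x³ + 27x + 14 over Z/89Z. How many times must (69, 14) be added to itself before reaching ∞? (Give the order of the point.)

7

2P: tangent at (69, 14): λ = (3·69² + 27)/(2·14) ≡ 70/28. 28⁻¹ ≡ 35 (mod 89) since 28·35 = 980 ≡ 1, so λ ≡ 70·35 ≡ 47.
  x = λ² - 69 - 69 = 2209 - 138 ≡ 24; y = λ·(69 - 24) - 14 ≡ 54. → (24, 54)
3P: (24, 54) + (69, 14). λ = (14 - 54)/(69 - 24) ≡ 49/45 mod 89. 45⁻¹ ≡ 2 (mod 89), so λ ≡ 9.
  x = λ² - 24 - 69 = 81 - 93 ≡ 77; y = λ·(24 - 77) - 54 ≡ 3. → (77, 3)
4P: (77, 3) + (69, 14). λ = (14 - 3)/(69 - 77) ≡ 11/81 mod 89. 81⁻¹ ≡ 11 (mod 89) since 81·11 = 891 ≡ 1, so λ ≡ 32.
  x = λ² - 77 - 69 = 1024 - 146 ≡ 77; y = λ·(77 - 77) - 3 ≡ 86. → (77, 86)
5P: (77, 86) + (69, 14). λ = (14 - 86)/(69 - 77) ≡ 17/81 mod 89. 81⁻¹ ≡ 11 (mod 89), so λ ≡ 9.
  x = λ² - 77 - 69 = 81 - 146 ≡ 24; y = λ·(77 - 24) - 86 ≡ 35. → (24, 35)
6P: (24, 35) + (69, 14). λ = (14 - 35)/(69 - 24) ≡ 68/45 mod 89. 45⁻¹ ≡ 2 (mod 89), so λ ≡ 47.
  x = λ² - 24 - 69 = 2209 - 93 ≡ 69; y = λ·(24 - 69) - 35 ≡ 75. → (69, 75)
7P: (69, 75) + (69, 14): same x and y₁ ≡ -y₂, so the sum is ∞.
7P = ∞, so the order is 7.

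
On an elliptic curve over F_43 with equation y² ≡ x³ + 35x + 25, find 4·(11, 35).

(29, 39)

Write P = (11, 35).
Double-and-add on 4 = (100)₂. Start with P = (11, 35) for the leading 1-bit.
double: tangent at (11, 35): λ = (3·11² + 35)/(2·35) ≡ 11/27. 27⁻¹ ≡ 8 (mod 43), so λ ≡ 11·8 ≡ 2.
  x = λ² - 11 - 11 = 4 - 22 ≡ 25; y = λ·(11 - 25) - 35 ≡ 23. → (25, 23)
double: tangent at (25, 23): λ = (3·25² + 35)/(2·23) ≡ 18/3. 3⁻¹ ≡ 29 (mod 43) since 3·29 = 87 ≡ 1, so λ ≡ 18·29 ≡ 6.
  x = λ² - 25 - 25 = 36 - 50 ≡ 29; y = λ·(25 - 29) - 23 ≡ 39. → (29, 39)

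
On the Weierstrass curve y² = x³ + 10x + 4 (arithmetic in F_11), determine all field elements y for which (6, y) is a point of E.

4, 7

x³ + 10x + 4 = 280 ≡ 5 (mod 11).
Square roots of 5 mod 11: 4 and 7 (since 4² = 16 ≡ 5).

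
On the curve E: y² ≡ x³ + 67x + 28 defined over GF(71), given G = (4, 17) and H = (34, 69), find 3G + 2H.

First 3G:
Repeated addition: build up to 3G.
2G: tangent at (4, 17): λ = (3·4² + 67)/(2·17) ≡ 44/34. 34⁻¹ ≡ 23 (mod 71), so λ ≡ 44·23 ≡ 18.
  x = λ² - 4 - 4 = 324 - 8 ≡ 32; y = λ·(4 - 32) - 17 ≡ 47. → (32, 47)
3G: (32, 47) + (4, 17). λ = (17 - 47)/(4 - 32) ≡ 41/43 mod 71. 43⁻¹ ≡ 38 (mod 71), so λ ≡ 67.
  x = λ² - 32 - 4 = 4489 - 36 ≡ 51; y = λ·(32 - 51) - 47 ≡ 29. → (51, 29)
3G = (51, 29).
Next 2H:
Repeated addition: build up to 2H.
2H: tangent at (34, 69): λ = (3·34² + 67)/(2·69) ≡ 56/67. 67⁻¹ ≡ 53 (mod 71) since 67·53 = 3551 ≡ 1, so λ ≡ 56·53 ≡ 57.
  x = λ² - 34 - 34 = 3249 - 68 ≡ 57; y = λ·(34 - 57) - 69 ≡ 40. → (57, 40)
2H = (57, 40).
Finally 3G + 2H:
(51, 29) + (57, 40). λ = (40 - 29)/(57 - 51) ≡ 11/6 mod 71. 6⁻¹ ≡ 12 (mod 71), so λ ≡ 61.
  x = λ² - 51 - 57 = 3721 - 108 ≡ 63; y = λ·(51 - 63) - 29 ≡ 20. → (63, 20)

(63, 20)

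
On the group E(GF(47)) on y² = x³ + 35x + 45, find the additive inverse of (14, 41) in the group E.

(14, 6)

-(14, 41) = (14, -41 mod 47) = (14, 6).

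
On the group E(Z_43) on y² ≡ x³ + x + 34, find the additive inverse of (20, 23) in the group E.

-(20, 23) = (20, -23 mod 43) = (20, 20).

(20, 20)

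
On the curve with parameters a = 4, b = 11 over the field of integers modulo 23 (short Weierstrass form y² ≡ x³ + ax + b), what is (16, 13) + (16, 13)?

(20, 8)

tangent at (16, 13): λ = (3·16² + 4)/(2·13) ≡ 13/3. 3⁻¹ ≡ 8 (mod 23), so λ ≡ 13·8 ≡ 12.
  x = λ² - 16 - 16 = 144 - 32 ≡ 20; y = λ·(16 - 20) - 13 ≡ 8. → (20, 8)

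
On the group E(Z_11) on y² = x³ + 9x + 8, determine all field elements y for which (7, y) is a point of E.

none

x³ + 9x + 8 = 414 ≡ 7 (mod 11).
7 is a non-residue mod 11; no y exists.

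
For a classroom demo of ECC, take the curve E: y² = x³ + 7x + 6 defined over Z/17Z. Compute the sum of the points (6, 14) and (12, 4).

(6, 14) + (12, 4). λ = (4 - 14)/(12 - 6) ≡ 7/6 mod 17. 6⁻¹ ≡ 3 (mod 17), so λ ≡ 4.
  x = λ² - 6 - 12 = 16 - 18 ≡ 15; y = λ·(6 - 15) - 14 ≡ 1. → (15, 1)

(15, 1)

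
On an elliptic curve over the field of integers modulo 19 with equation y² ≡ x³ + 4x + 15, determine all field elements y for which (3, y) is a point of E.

x³ + 4x + 15 = 54 ≡ 16 (mod 19).
Square roots of 16 mod 19: 4 and 15 (since 4² = 16 ≡ 16).

4, 15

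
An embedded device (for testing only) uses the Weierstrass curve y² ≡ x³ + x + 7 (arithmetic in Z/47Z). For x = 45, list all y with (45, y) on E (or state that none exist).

x³ + 1x + 7 = 91177 ≡ 44 (mod 47).
44 is a non-residue mod 47; no y exists.

none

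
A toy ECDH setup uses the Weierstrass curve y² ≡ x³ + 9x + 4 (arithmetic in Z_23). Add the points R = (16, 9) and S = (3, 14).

(10, 17)

(16, 9) + (3, 14). λ = (14 - 9)/(3 - 16) ≡ 5/10 mod 23. 10⁻¹ ≡ 7 (mod 23), so λ ≡ 12.
  x = λ² - 16 - 3 = 144 - 19 ≡ 10; y = λ·(16 - 10) - 9 ≡ 17. → (10, 17)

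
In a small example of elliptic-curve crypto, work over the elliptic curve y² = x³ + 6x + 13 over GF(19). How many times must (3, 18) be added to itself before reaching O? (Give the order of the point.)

7

2P: tangent at (3, 18): λ = (3·3² + 6)/(2·18) ≡ 14/17. 17⁻¹ ≡ 9 (mod 19), so λ ≡ 14·9 ≡ 12.
  x = λ² - 3 - 3 = 144 - 6 ≡ 5; y = λ·(3 - 5) - 18 ≡ 15. → (5, 15)
3P: (5, 15) + (3, 18). λ = (18 - 15)/(3 - 5) ≡ 3/17 mod 19. 17⁻¹ ≡ 9 (mod 19), so λ ≡ 8.
  x = λ² - 5 - 3 = 64 - 8 ≡ 18; y = λ·(5 - 18) - 15 ≡ 14. → (18, 14)
4P: (18, 14) + (3, 18). λ = (18 - 14)/(3 - 18) ≡ 4/4 mod 19. 4⁻¹ ≡ 5 (mod 19) since 4·5 = 20 ≡ 1, so λ ≡ 1.
  x = λ² - 18 - 3 = 1 - 21 ≡ 18; y = λ·(18 - 18) - 14 ≡ 5. → (18, 5)
5P: (18, 5) + (3, 18). λ = (18 - 5)/(3 - 18) ≡ 13/4 mod 19. 4⁻¹ ≡ 5 (mod 19), so λ ≡ 8.
  x = λ² - 18 - 3 = 64 - 21 ≡ 5; y = λ·(18 - 5) - 5 ≡ 4. → (5, 4)
6P: (5, 4) + (3, 18). λ = (18 - 4)/(3 - 5) ≡ 14/17 mod 19. 17⁻¹ ≡ 9 (mod 19), so λ ≡ 12.
  x = λ² - 5 - 3 = 144 - 8 ≡ 3; y = λ·(5 - 3) - 4 ≡ 1. → (3, 1)
7P: (3, 1) + (3, 18): same x and y₁ ≡ -y₂, so the sum is O.
7P = O, so the order is 7.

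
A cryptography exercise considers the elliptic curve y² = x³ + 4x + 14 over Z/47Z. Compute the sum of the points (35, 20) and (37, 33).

(35, 20) + (37, 33). λ = (33 - 20)/(37 - 35) ≡ 13/2 mod 47. 2⁻¹ ≡ 24 (mod 47), so λ ≡ 30.
  x = λ² - 35 - 37 = 900 - 72 ≡ 29; y = λ·(35 - 29) - 20 ≡ 19. → (29, 19)

(29, 19)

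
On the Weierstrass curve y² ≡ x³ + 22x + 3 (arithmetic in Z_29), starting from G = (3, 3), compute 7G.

Repeated addition: build up to 7G.
2G: tangent at (3, 3): λ = (3·3² + 22)/(2·3) ≡ 20/6. 6⁻¹ ≡ 5 (mod 29) since 6·5 = 30 ≡ 1, so λ ≡ 20·5 ≡ 13.
  x = λ² - 3 - 3 = 169 - 6 ≡ 18; y = λ·(3 - 18) - 3 ≡ 5. → (18, 5)
3G: (18, 5) + (3, 3). λ = (3 - 5)/(3 - 18) ≡ 27/14 mod 29. 14⁻¹ ≡ 27 (mod 29), so λ ≡ 4.
  x = λ² - 18 - 3 = 16 - 21 ≡ 24; y = λ·(18 - 24) - 5 ≡ 0. → (24, 0)
4G: (24, 0) + (3, 3). λ = (3 - 0)/(3 - 24) ≡ 3/8 mod 29. 8⁻¹ ≡ 11 (mod 29) since 8·11 = 88 ≡ 1, so λ ≡ 4.
  x = λ² - 24 - 3 = 16 - 27 ≡ 18; y = λ·(24 - 18) - 0 ≡ 24. → (18, 24)
5G: (18, 24) + (3, 3). λ = (3 - 24)/(3 - 18) ≡ 8/14 mod 29. 14⁻¹ ≡ 27 (mod 29), so λ ≡ 13.
  x = λ² - 18 - 3 = 169 - 21 ≡ 3; y = λ·(18 - 3) - 24 ≡ 26. → (3, 26)
6G: (3, 26) + (3, 3): same x and y₁ ≡ -y₂, so the sum is 𝒪.
7G: 𝒪 + (3, 3) = (3, 3) (identity).

(3, 3)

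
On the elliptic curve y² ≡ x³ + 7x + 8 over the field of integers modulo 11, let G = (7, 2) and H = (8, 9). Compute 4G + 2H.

(3, 10)

First 4G:
Repeated addition: build up to 4G.
2G: tangent at (7, 2): λ = (3·7² + 7)/(2·2) ≡ 0/4. 4⁻¹ ≡ 3 (mod 11) since 4·3 = 12 ≡ 1, so λ ≡ 0·3 ≡ 0.
  x = λ² - 7 - 7 = 0 - 14 ≡ 8; y = λ·(7 - 8) - 2 ≡ 9. → (8, 9)
3G: (8, 9) + (7, 2). λ = (2 - 9)/(7 - 8) ≡ 4/10 mod 11. 10⁻¹ ≡ 10 (mod 11) since 10·10 = 100 ≡ 1, so λ ≡ 7.
  x = λ² - 8 - 7 = 49 - 15 ≡ 1; y = λ·(8 - 1) - 9 ≡ 7. → (1, 7)
4G: (1, 7) + (7, 2). λ = (2 - 7)/(7 - 1) ≡ 6/6 mod 11. 6⁻¹ ≡ 2 (mod 11), so λ ≡ 1.
  x = λ² - 1 - 7 = 1 - 8 ≡ 4; y = λ·(1 - 4) - 7 ≡ 1. → (4, 1)
4G = (4, 1).
Next 2H:
Repeated addition: build up to 2H.
2H: tangent at (8, 9): λ = (3·8² + 7)/(2·9) ≡ 1/7. 7⁻¹ ≡ 8 (mod 11) since 7·8 = 56 ≡ 1, so λ ≡ 1·8 ≡ 8.
  x = λ² - 8 - 8 = 64 - 16 ≡ 4; y = λ·(8 - 4) - 9 ≡ 1. → (4, 1)
2H = (4, 1).
Finally 4G + 2H:
tangent at (4, 1): λ = (3·4² + 7)/(2·1) ≡ 0/2. 2⁻¹ ≡ 6 (mod 11) since 2·6 = 12 ≡ 1, so λ ≡ 0·6 ≡ 0.
  x = λ² - 4 - 4 = 0 - 8 ≡ 3; y = λ·(4 - 3) - 1 ≡ 10. → (3, 10)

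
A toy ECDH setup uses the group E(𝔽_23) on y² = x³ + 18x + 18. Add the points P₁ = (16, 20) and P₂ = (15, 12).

(10, 5)

(16, 20) + (15, 12). λ = (12 - 20)/(15 - 16) ≡ 15/22 mod 23. 22⁻¹ ≡ 22 (mod 23) since 22·22 = 484 ≡ 1, so λ ≡ 8.
  x = λ² - 16 - 15 = 64 - 31 ≡ 10; y = λ·(16 - 10) - 20 ≡ 5. → (10, 5)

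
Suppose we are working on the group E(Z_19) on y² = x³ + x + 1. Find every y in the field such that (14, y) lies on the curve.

2, 17

x³ + 1x + 1 = 2759 ≡ 4 (mod 19).
Square roots of 4 mod 19: 2 and 17 (since 2² = 4 ≡ 4).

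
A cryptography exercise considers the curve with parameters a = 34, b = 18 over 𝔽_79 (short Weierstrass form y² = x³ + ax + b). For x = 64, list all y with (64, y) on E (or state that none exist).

x³ + 34x + 18 = 264338 ≡ 4 (mod 79).
Square roots of 4 mod 79: 2 and 77 (since 2² = 4 ≡ 4).

2, 77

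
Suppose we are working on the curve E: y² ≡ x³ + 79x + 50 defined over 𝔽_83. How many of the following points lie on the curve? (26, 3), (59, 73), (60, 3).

(26, 3): 3² ≡ 9, rhs ≡ 9 → on.
(59, 73): 73² ≡ 17, rhs ≡ 17 → on.
(60, 3): 3² ≡ 9, rhs ≡ 10 → off.

2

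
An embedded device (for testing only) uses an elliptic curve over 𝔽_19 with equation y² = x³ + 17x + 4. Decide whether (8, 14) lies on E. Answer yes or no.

y² = 14² ≡ 6; x³ + 17x + 4 = 652 ≡ 6 (mod 19). 6 = 6.

yes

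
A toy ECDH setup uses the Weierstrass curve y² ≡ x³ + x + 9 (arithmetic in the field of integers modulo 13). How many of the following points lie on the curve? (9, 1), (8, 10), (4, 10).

(9, 1): 1² ≡ 1, rhs ≡ 6 → off.
(8, 10): 10² ≡ 9, rhs ≡ 9 → on.
(4, 10): 10² ≡ 9, rhs ≡ 12 → off.

1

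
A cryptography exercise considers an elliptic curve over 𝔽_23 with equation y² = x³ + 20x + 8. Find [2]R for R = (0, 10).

(1, 12)

tangent at (0, 10): λ = (3·0² + 20)/(2·10) ≡ 20/20. 20⁻¹ ≡ 15 (mod 23), so λ ≡ 20·15 ≡ 1.
  x = λ² - 0 - 0 = 1 - 0 ≡ 1; y = λ·(0 - 1) - 10 ≡ 12. → (1, 12)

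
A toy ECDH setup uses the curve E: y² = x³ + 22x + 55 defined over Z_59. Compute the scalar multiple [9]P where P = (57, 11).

Repeated addition: build up to 9P.
2P: tangent at (57, 11): λ = (3·57² + 22)/(2·11) ≡ 34/22. 22⁻¹ ≡ 51 (mod 59), so λ ≡ 34·51 ≡ 23.
  x = λ² - 57 - 57 = 529 - 114 ≡ 2; y = λ·(57 - 2) - 11 ≡ 15. → (2, 15)
3P: (2, 15) + (57, 11). λ = (11 - 15)/(57 - 2) ≡ 55/55 mod 59. 55⁻¹ ≡ 44 (mod 59), so λ ≡ 1.
  x = λ² - 2 - 57 = 1 - 59 ≡ 1; y = λ·(2 - 1) - 15 ≡ 45. → (1, 45)
4P: (1, 45) + (57, 11). λ = (11 - 45)/(57 - 1) ≡ 25/56 mod 59. 56⁻¹ ≡ 39 (mod 59) since 56·39 = 2184 ≡ 1, so λ ≡ 31.
  x = λ² - 1 - 57 = 961 - 58 ≡ 18; y = λ·(1 - 18) - 45 ≡ 18. → (18, 18)
5P: (18, 18) + (57, 11). λ = (11 - 18)/(57 - 18) ≡ 52/39 mod 59. 39⁻¹ ≡ 56 (mod 59), so λ ≡ 21.
  x = λ² - 18 - 57 = 441 - 75 ≡ 12; y = λ·(18 - 12) - 18 ≡ 49. → (12, 49)
6P: (12, 49) + (57, 11). λ = (11 - 49)/(57 - 12) ≡ 21/45 mod 59. 45⁻¹ ≡ 21 (mod 59), so λ ≡ 28.
  x = λ² - 12 - 57 = 784 - 69 ≡ 7; y = λ·(12 - 7) - 49 ≡ 32. → (7, 32)
7P: (7, 32) + (57, 11). λ = (11 - 32)/(57 - 7) ≡ 38/50 mod 59. 50⁻¹ ≡ 13 (mod 59) since 50·13 = 650 ≡ 1, so λ ≡ 22.
  x = λ² - 7 - 57 = 484 - 64 ≡ 7; y = λ·(7 - 7) - 32 ≡ 27. → (7, 27)
8P: (7, 27) + (57, 11). λ = (11 - 27)/(57 - 7) ≡ 43/50 mod 59. 50⁻¹ ≡ 13 (mod 59), so λ ≡ 28.
  x = λ² - 7 - 57 = 784 - 64 ≡ 12; y = λ·(7 - 12) - 27 ≡ 10. → (12, 10)
9P: (12, 10) + (57, 11). λ = (11 - 10)/(57 - 12) ≡ 1/45 mod 59. 45⁻¹ ≡ 21 (mod 59) since 45·21 = 945 ≡ 1, so λ ≡ 21.
  x = λ² - 12 - 57 = 441 - 69 ≡ 18; y = λ·(12 - 18) - 10 ≡ 41. → (18, 41)

(18, 41)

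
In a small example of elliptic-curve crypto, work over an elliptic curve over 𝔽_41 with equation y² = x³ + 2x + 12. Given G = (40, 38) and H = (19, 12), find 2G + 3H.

(14, 18)

First 2G:
Repeated addition: build up to 2G.
2G: tangent at (40, 38): λ = (3·40² + 2)/(2·38) ≡ 5/35. 35⁻¹ ≡ 34 (mod 41), so λ ≡ 5·34 ≡ 6.
  x = λ² - 40 - 40 = 36 - 80 ≡ 38; y = λ·(40 - 38) - 38 ≡ 15. → (38, 15)
2G = (38, 15).
Next 3H:
Repeated addition: build up to 3H.
2H: tangent at (19, 12): λ = (3·19² + 2)/(2·12) ≡ 19/24. 24⁻¹ ≡ 12 (mod 41), so λ ≡ 19·12 ≡ 23.
  x = λ² - 19 - 19 = 529 - 38 ≡ 40; y = λ·(19 - 40) - 12 ≡ 38. → (40, 38)
3H: (40, 38) + (19, 12). λ = (12 - 38)/(19 - 40) ≡ 15/20 mod 41. 20⁻¹ ≡ 39 (mod 41), so λ ≡ 11.
  x = λ² - 40 - 19 = 121 - 59 ≡ 21; y = λ·(40 - 21) - 38 ≡ 7. → (21, 7)
3H = (21, 7).
Finally 2G + 3H:
(38, 15) + (21, 7). λ = (7 - 15)/(21 - 38) ≡ 33/24 mod 41. 24⁻¹ ≡ 12 (mod 41), so λ ≡ 27.
  x = λ² - 38 - 21 = 729 - 59 ≡ 14; y = λ·(38 - 14) - 15 ≡ 18. → (14, 18)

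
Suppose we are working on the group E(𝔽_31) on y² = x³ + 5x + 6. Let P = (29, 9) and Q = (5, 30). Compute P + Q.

(29, 9) + (5, 30). λ = (30 - 9)/(5 - 29) ≡ 21/7 mod 31. 7⁻¹ ≡ 9 (mod 31), so λ ≡ 3.
  x = λ² - 29 - 5 = 9 - 34 ≡ 6; y = λ·(29 - 6) - 9 ≡ 29. → (6, 29)

(6, 29)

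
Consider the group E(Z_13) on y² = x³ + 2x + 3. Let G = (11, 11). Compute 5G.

(9, 10)

Repeated addition: build up to 5G.
2G: tangent at (11, 11): λ = (3·11² + 2)/(2·11) ≡ 1/9. 9⁻¹ ≡ 3 (mod 13), so λ ≡ 1·3 ≡ 3.
  x = λ² - 11 - 11 = 9 - 22 ≡ 0; y = λ·(11 - 0) - 11 ≡ 9. → (0, 9)
3G: (0, 9) + (11, 11). λ = (11 - 9)/(11 - 0) ≡ 2/11 mod 13. 11⁻¹ ≡ 6 (mod 13), so λ ≡ 12.
  x = λ² - 0 - 11 = 144 - 11 ≡ 3; y = λ·(0 - 3) - 9 ≡ 7. → (3, 7)
4G: (3, 7) + (11, 11). λ = (11 - 7)/(11 - 3) ≡ 4/8 mod 13. 8⁻¹ ≡ 5 (mod 13), so λ ≡ 7.
  x = λ² - 3 - 11 = 49 - 14 ≡ 9; y = λ·(3 - 9) - 7 ≡ 3. → (9, 3)
5G: (9, 3) + (11, 11). λ = (11 - 3)/(11 - 9) ≡ 8/2 mod 13. 2⁻¹ ≡ 7 (mod 13), so λ ≡ 4.
  x = λ² - 9 - 11 = 16 - 20 ≡ 9; y = λ·(9 - 9) - 3 ≡ 10. → (9, 10)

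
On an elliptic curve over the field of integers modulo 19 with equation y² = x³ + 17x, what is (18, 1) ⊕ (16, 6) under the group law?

(18, 1) + (16, 6). λ = (6 - 1)/(16 - 18) ≡ 5/17 mod 19. 17⁻¹ ≡ 9 (mod 19) since 17·9 = 153 ≡ 1, so λ ≡ 7.
  x = λ² - 18 - 16 = 49 - 34 ≡ 15; y = λ·(18 - 15) - 1 ≡ 1. → (15, 1)

(15, 1)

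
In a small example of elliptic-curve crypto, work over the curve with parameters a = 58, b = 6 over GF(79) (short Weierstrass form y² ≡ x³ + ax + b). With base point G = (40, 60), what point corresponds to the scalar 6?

Double-and-add on 6 = (110)₂. Start with G = (40, 60) for the leading 1-bit.
double: tangent at (40, 60): λ = (3·40² + 58)/(2·60) ≡ 39/41. 41⁻¹ ≡ 27 (mod 79) since 41·27 = 1107 ≡ 1, so λ ≡ 39·27 ≡ 26.
  x = λ² - 40 - 40 = 676 - 80 ≡ 43; y = λ·(40 - 43) - 60 ≡ 20. → (43, 20)
add G: (43, 20) + (40, 60). λ = (60 - 20)/(40 - 43) ≡ 40/76 mod 79. 76⁻¹ ≡ 26 (mod 79) since 76·26 = 1976 ≡ 1, so λ ≡ 13.
  x = λ² - 43 - 40 = 169 - 83 ≡ 7; y = λ·(43 - 7) - 20 ≡ 53. → (7, 53)
double: tangent at (7, 53): λ = (3·7² + 58)/(2·53) ≡ 47/27. 27⁻¹ ≡ 41 (mod 79) since 27·41 = 1107 ≡ 1, so λ ≡ 47·41 ≡ 31.
  x = λ² - 7 - 7 = 961 - 14 ≡ 78; y = λ·(7 - 78) - 53 ≡ 37. → (78, 37)

(78, 37)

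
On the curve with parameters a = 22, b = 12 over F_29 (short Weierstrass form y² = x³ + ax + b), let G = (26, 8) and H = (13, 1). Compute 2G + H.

First 2G:
Repeated addition: build up to 2G.
2G: tangent at (26, 8): λ = (3·26² + 22)/(2·8) ≡ 20/16. 16⁻¹ ≡ 20 (mod 29) since 16·20 = 320 ≡ 1, so λ ≡ 20·20 ≡ 23.
  x = λ² - 26 - 26 = 529 - 52 ≡ 13; y = λ·(26 - 13) - 8 ≡ 1. → (13, 1)
2G = (13, 1).
Finally 2G + H:
tangent at (13, 1): λ = (3·13² + 22)/(2·1) ≡ 7/2. 2⁻¹ ≡ 15 (mod 29) since 2·15 = 30 ≡ 1, so λ ≡ 7·15 ≡ 18.
  x = λ² - 13 - 13 = 324 - 26 ≡ 8; y = λ·(13 - 8) - 1 ≡ 2. → (8, 2)

(8, 2)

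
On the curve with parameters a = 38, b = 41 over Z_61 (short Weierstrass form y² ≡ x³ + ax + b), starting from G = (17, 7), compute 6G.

(41, 2)

Repeated addition: build up to 6G.
2G: tangent at (17, 7): λ = (3·17² + 38)/(2·7) ≡ 51/14. 14⁻¹ ≡ 48 (mod 61), so λ ≡ 51·48 ≡ 8.
  x = λ² - 17 - 17 = 64 - 34 ≡ 30; y = λ·(17 - 30) - 7 ≡ 11. → (30, 11)
3G: (30, 11) + (17, 7). λ = (7 - 11)/(17 - 30) ≡ 57/48 mod 61. 48⁻¹ ≡ 14 (mod 61), so λ ≡ 5.
  x = λ² - 30 - 17 = 25 - 47 ≡ 39; y = λ·(30 - 39) - 11 ≡ 5. → (39, 5)
4G: (39, 5) + (17, 7). λ = (7 - 5)/(17 - 39) ≡ 2/39 mod 61. 39⁻¹ ≡ 36 (mod 61), so λ ≡ 11.
  x = λ² - 39 - 17 = 121 - 56 ≡ 4; y = λ·(39 - 4) - 5 ≡ 14. → (4, 14)
5G: (4, 14) + (17, 7). λ = (7 - 14)/(17 - 4) ≡ 54/13 mod 61. 13⁻¹ ≡ 47 (mod 61), so λ ≡ 37.
  x = λ² - 4 - 17 = 1369 - 21 ≡ 6; y = λ·(4 - 6) - 14 ≡ 34. → (6, 34)
6G: (6, 34) + (17, 7). λ = (7 - 34)/(17 - 6) ≡ 34/11 mod 61. 11⁻¹ ≡ 50 (mod 61), so λ ≡ 53.
  x = λ² - 6 - 17 = 2809 - 23 ≡ 41; y = λ·(6 - 41) - 34 ≡ 2. → (41, 2)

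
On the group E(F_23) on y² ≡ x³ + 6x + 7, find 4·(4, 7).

(3, 12)

Write Q = (4, 7).
Repeated addition: build up to 4Q.
2Q: tangent at (4, 7): λ = (3·4² + 6)/(2·7) ≡ 8/14. 14⁻¹ ≡ 5 (mod 23) since 14·5 = 70 ≡ 1, so λ ≡ 8·5 ≡ 17.
  x = λ² - 4 - 4 = 289 - 8 ≡ 5; y = λ·(4 - 5) - 7 ≡ 22. → (5, 22)
3Q: (5, 22) + (4, 7). λ = (7 - 22)/(4 - 5) ≡ 8/22 mod 23. 22⁻¹ ≡ 22 (mod 23) since 22·22 = 484 ≡ 1, so λ ≡ 15.
  x = λ² - 5 - 4 = 225 - 9 ≡ 9; y = λ·(5 - 9) - 22 ≡ 10. → (9, 10)
4Q: (9, 10) + (4, 7). λ = (7 - 10)/(4 - 9) ≡ 20/18 mod 23. 18⁻¹ ≡ 9 (mod 23), so λ ≡ 19.
  x = λ² - 9 - 4 = 361 - 13 ≡ 3; y = λ·(9 - 3) - 10 ≡ 12. → (3, 12)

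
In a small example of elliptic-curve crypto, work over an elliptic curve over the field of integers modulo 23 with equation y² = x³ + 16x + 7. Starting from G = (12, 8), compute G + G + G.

(22, 17)

Repeated addition: build up to 3G.
2G: tangent at (12, 8): λ = (3·12² + 16)/(2·8) ≡ 11/16. 16⁻¹ ≡ 13 (mod 23) since 16·13 = 208 ≡ 1, so λ ≡ 11·13 ≡ 5.
  x = λ² - 12 - 12 = 25 - 24 ≡ 1; y = λ·(12 - 1) - 8 ≡ 1. → (1, 1)
3G: (1, 1) + (12, 8). λ = (8 - 1)/(12 - 1) ≡ 7/11 mod 23. 11⁻¹ ≡ 21 (mod 23) since 11·21 = 231 ≡ 1, so λ ≡ 9.
  x = λ² - 1 - 12 = 81 - 13 ≡ 22; y = λ·(1 - 22) - 1 ≡ 17. → (22, 17)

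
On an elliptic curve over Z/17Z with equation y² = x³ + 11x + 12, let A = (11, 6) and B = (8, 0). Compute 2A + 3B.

(12, 6)

First 2A:
Repeated addition: build up to 2A.
2A: tangent at (11, 6): λ = (3·11² + 11)/(2·6) ≡ 0/12. 12⁻¹ ≡ 10 (mod 17), so λ ≡ 0·10 ≡ 0.
  x = λ² - 11 - 11 = 0 - 22 ≡ 12; y = λ·(11 - 12) - 6 ≡ 11. → (12, 11)
2A = (12, 11).
Next 3B:
Repeated addition: build up to 3B.
2B: (8, 0) + (8, 0): same x and y₁ ≡ -y₂, so the sum is O.
3B: O + (8, 0) = (8, 0) (identity).
3B = (8, 0).
Finally 2A + 3B:
(12, 11) + (8, 0). λ = (0 - 11)/(8 - 12) ≡ 6/13 mod 17. 13⁻¹ ≡ 4 (mod 17) since 13·4 = 52 ≡ 1, so λ ≡ 7.
  x = λ² - 12 - 8 = 49 - 20 ≡ 12; y = λ·(12 - 12) - 11 ≡ 6. → (12, 6)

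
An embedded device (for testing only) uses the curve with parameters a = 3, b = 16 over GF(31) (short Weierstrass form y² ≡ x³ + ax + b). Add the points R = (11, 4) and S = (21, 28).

(6, 8)

(11, 4) + (21, 28). λ = (28 - 4)/(21 - 11) ≡ 24/10 mod 31. 10⁻¹ ≡ 28 (mod 31), so λ ≡ 21.
  x = λ² - 11 - 21 = 441 - 32 ≡ 6; y = λ·(11 - 6) - 4 ≡ 8. → (6, 8)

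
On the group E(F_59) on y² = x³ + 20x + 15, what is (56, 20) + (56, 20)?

tangent at (56, 20): λ = (3·56² + 20)/(2·20) ≡ 47/40. 40⁻¹ ≡ 31 (mod 59) since 40·31 = 1240 ≡ 1, so λ ≡ 47·31 ≡ 41.
  x = λ² - 56 - 56 = 1681 - 112 ≡ 35; y = λ·(56 - 35) - 20 ≡ 15. → (35, 15)

(35, 15)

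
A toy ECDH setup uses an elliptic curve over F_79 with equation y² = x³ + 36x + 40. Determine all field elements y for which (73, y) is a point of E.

x³ + 36x + 40 = 391685 ≡ 3 (mod 79).
3 is a non-residue mod 79; no y exists.

none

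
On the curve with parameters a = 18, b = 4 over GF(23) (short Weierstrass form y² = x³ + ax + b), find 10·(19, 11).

Write Q = (19, 11).
Repeated addition: build up to 10Q.
2Q: tangent at (19, 11): λ = (3·19² + 18)/(2·11) ≡ 20/22. 22⁻¹ ≡ 22 (mod 23) since 22·22 = 484 ≡ 1, so λ ≡ 20·22 ≡ 3.
  x = λ² - 19 - 19 = 9 - 38 ≡ 17; y = λ·(19 - 17) - 11 ≡ 18. → (17, 18)
3Q: (17, 18) + (19, 11). λ = (11 - 18)/(19 - 17) ≡ 16/2 mod 23. 2⁻¹ ≡ 12 (mod 23) since 2·12 = 24 ≡ 1, so λ ≡ 8.
  x = λ² - 17 - 19 = 64 - 36 ≡ 5; y = λ·(17 - 5) - 18 ≡ 9. → (5, 9)
4Q: (5, 9) + (19, 11). λ = (11 - 9)/(19 - 5) ≡ 2/14 mod 23. 14⁻¹ ≡ 5 (mod 23), so λ ≡ 10.
  x = λ² - 5 - 19 = 100 - 24 ≡ 7; y = λ·(5 - 7) - 9 ≡ 17. → (7, 17)
5Q: (7, 17) + (19, 11). λ = (11 - 17)/(19 - 7) ≡ 17/12 mod 23. 12⁻¹ ≡ 2 (mod 23) since 12·2 = 24 ≡ 1, so λ ≡ 11.
  x = λ² - 7 - 19 = 121 - 26 ≡ 3; y = λ·(7 - 3) - 17 ≡ 4. → (3, 4)
6Q: (3, 4) + (19, 11). λ = (11 - 4)/(19 - 3) ≡ 7/16 mod 23. 16⁻¹ ≡ 13 (mod 23) since 16·13 = 208 ≡ 1, so λ ≡ 22.
  x = λ² - 3 - 19 = 484 - 22 ≡ 2; y = λ·(3 - 2) - 4 ≡ 18. → (2, 18)
7Q: (2, 18) + (19, 11). λ = (11 - 18)/(19 - 2) ≡ 16/17 mod 23. 17⁻¹ ≡ 19 (mod 23) since 17·19 = 323 ≡ 1, so λ ≡ 5.
  x = λ² - 2 - 19 = 25 - 21 ≡ 4; y = λ·(2 - 4) - 18 ≡ 18. → (4, 18)
8Q: (4, 18) + (19, 11). λ = (11 - 18)/(19 - 4) ≡ 16/15 mod 23. 15⁻¹ ≡ 20 (mod 23) since 15·20 = 300 ≡ 1, so λ ≡ 21.
  x = λ² - 4 - 19 = 441 - 23 ≡ 4; y = λ·(4 - 4) - 18 ≡ 5. → (4, 5)
9Q: (4, 5) + (19, 11). λ = (11 - 5)/(19 - 4) ≡ 6/15 mod 23. 15⁻¹ ≡ 20 (mod 23), so λ ≡ 5.
  x = λ² - 4 - 19 = 25 - 23 ≡ 2; y = λ·(4 - 2) - 5 ≡ 5. → (2, 5)
10Q: (2, 5) + (19, 11). λ = (11 - 5)/(19 - 2) ≡ 6/17 mod 23. 17⁻¹ ≡ 19 (mod 23) since 17·19 = 323 ≡ 1, so λ ≡ 22.
  x = λ² - 2 - 19 = 484 - 21 ≡ 3; y = λ·(2 - 3) - 5 ≡ 19. → (3, 19)

(3, 19)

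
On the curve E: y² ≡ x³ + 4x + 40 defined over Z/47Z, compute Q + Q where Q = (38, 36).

tangent at (38, 36): λ = (3·38² + 4)/(2·36) ≡ 12/25. 25⁻¹ ≡ 32 (mod 47), so λ ≡ 12·32 ≡ 8.
  x = λ² - 38 - 38 = 64 - 76 ≡ 35; y = λ·(38 - 35) - 36 ≡ 35. → (35, 35)

(35, 35)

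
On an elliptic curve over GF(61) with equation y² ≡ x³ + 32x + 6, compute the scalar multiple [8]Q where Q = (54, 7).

Double-and-add on 8 = (1000)₂. Start with Q = (54, 7) for the leading 1-bit.
double: tangent at (54, 7): λ = (3·54² + 32)/(2·7) ≡ 57/14. 14⁻¹ ≡ 48 (mod 61) since 14·48 = 672 ≡ 1, so λ ≡ 57·48 ≡ 52.
  x = λ² - 54 - 54 = 2704 - 108 ≡ 34; y = λ·(54 - 34) - 7 ≡ 57. → (34, 57)
double: tangent at (34, 57): λ = (3·34² + 32)/(2·57) ≡ 23/53. 53⁻¹ ≡ 38 (mod 61), so λ ≡ 23·38 ≡ 20.
  x = λ² - 34 - 34 = 400 - 68 ≡ 27; y = λ·(34 - 27) - 57 ≡ 22. → (27, 22)
double: tangent at (27, 22): λ = (3·27² + 32)/(2·22) ≡ 23/44. 44⁻¹ ≡ 43 (mod 61), so λ ≡ 23·43 ≡ 13.
  x = λ² - 27 - 27 = 169 - 54 ≡ 54; y = λ·(27 - 54) - 22 ≡ 54. → (54, 54)

(54, 54)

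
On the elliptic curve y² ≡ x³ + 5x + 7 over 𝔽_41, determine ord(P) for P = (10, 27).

11

2P: tangent at (10, 27): λ = (3·10² + 5)/(2·27) ≡ 18/13. 13⁻¹ ≡ 19 (mod 41), so λ ≡ 18·19 ≡ 14.
  x = λ² - 10 - 10 = 196 - 20 ≡ 12; y = λ·(10 - 12) - 27 ≡ 27. → (12, 27)
3P: (12, 27) + (10, 27). λ = (27 - 27)/(10 - 12) ≡ 0/39 mod 41. 39⁻¹ ≡ 20 (mod 41), so λ ≡ 0.
  x = λ² - 12 - 10 = 0 - 22 ≡ 19; y = λ·(12 - 19) - 27 ≡ 14. → (19, 14)
4P: (19, 14) + (10, 27). λ = (27 - 14)/(10 - 19) ≡ 13/32 mod 41. 32⁻¹ ≡ 9 (mod 41), so λ ≡ 35.
  x = λ² - 19 - 10 = 1225 - 29 ≡ 7; y = λ·(19 - 7) - 14 ≡ 37. → (7, 37)
5P: (7, 37) + (10, 27). λ = (27 - 37)/(10 - 7) ≡ 31/3 mod 41. 3⁻¹ ≡ 14 (mod 41), so λ ≡ 24.
  x = λ² - 7 - 10 = 576 - 17 ≡ 26; y = λ·(7 - 26) - 37 ≡ 40. → (26, 40)
6P: (26, 40) + (10, 27). λ = (27 - 40)/(10 - 26) ≡ 28/25 mod 41. 25⁻¹ ≡ 23 (mod 41), so λ ≡ 29.
  x = λ² - 26 - 10 = 841 - 36 ≡ 26; y = λ·(26 - 26) - 40 ≡ 1. → (26, 1)
7P: (26, 1) + (10, 27). λ = (27 - 1)/(10 - 26) ≡ 26/25 mod 41. 25⁻¹ ≡ 23 (mod 41) since 25·23 = 575 ≡ 1, so λ ≡ 24.
  x = λ² - 26 - 10 = 576 - 36 ≡ 7; y = λ·(26 - 7) - 1 ≡ 4. → (7, 4)
8P: (7, 4) + (10, 27). λ = (27 - 4)/(10 - 7) ≡ 23/3 mod 41. 3⁻¹ ≡ 14 (mod 41) since 3·14 = 42 ≡ 1, so λ ≡ 35.
  x = λ² - 7 - 10 = 1225 - 17 ≡ 19; y = λ·(7 - 19) - 4 ≡ 27. → (19, 27)
9P: (19, 27) + (10, 27). λ = (27 - 27)/(10 - 19) ≡ 0/32 mod 41. 32⁻¹ ≡ 9 (mod 41), so λ ≡ 0.
  x = λ² - 19 - 10 = 0 - 29 ≡ 12; y = λ·(19 - 12) - 27 ≡ 14. → (12, 14)
10P: (12, 14) + (10, 27). λ = (27 - 14)/(10 - 12) ≡ 13/39 mod 41. 39⁻¹ ≡ 20 (mod 41), so λ ≡ 14.
  x = λ² - 12 - 10 = 196 - 22 ≡ 10; y = λ·(12 - 10) - 14 ≡ 14. → (10, 14)
11P: (10, 14) + (10, 27): same x and y₁ ≡ -y₂, so the sum is O.
11P = O, so the order is 11.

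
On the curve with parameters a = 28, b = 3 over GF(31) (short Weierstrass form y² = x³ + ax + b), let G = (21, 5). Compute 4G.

Double-and-add on 4 = (100)₂. Start with G = (21, 5) for the leading 1-bit.
double: tangent at (21, 5): λ = (3·21² + 28)/(2·5) ≡ 18/10. 10⁻¹ ≡ 28 (mod 31), so λ ≡ 18·28 ≡ 8.
  x = λ² - 21 - 21 = 64 - 42 ≡ 22; y = λ·(21 - 22) - 5 ≡ 18. → (22, 18)
double: tangent at (22, 18): λ = (3·22² + 28)/(2·18) ≡ 23/5. 5⁻¹ ≡ 25 (mod 31) since 5·25 = 125 ≡ 1, so λ ≡ 23·25 ≡ 17.
  x = λ² - 22 - 22 = 289 - 44 ≡ 28; y = λ·(22 - 28) - 18 ≡ 4. → (28, 4)

(28, 4)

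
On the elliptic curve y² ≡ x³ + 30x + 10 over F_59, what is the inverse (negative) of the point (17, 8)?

(17, 51)

-(17, 8) = (17, -8 mod 59) = (17, 51).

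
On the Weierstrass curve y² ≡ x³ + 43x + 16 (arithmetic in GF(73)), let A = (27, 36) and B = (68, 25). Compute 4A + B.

(62, 16)

First 4A:
Repeated addition: build up to 4A.
2A: tangent at (27, 36): λ = (3·27² + 43)/(2·36) ≡ 40/72. 72⁻¹ ≡ 72 (mod 73), so λ ≡ 40·72 ≡ 33.
  x = λ² - 27 - 27 = 1089 - 54 ≡ 13; y = λ·(27 - 13) - 36 ≡ 61. → (13, 61)
3A: (13, 61) + (27, 36). λ = (36 - 61)/(27 - 13) ≡ 48/14 mod 73. 14⁻¹ ≡ 47 (mod 73), so λ ≡ 66.
  x = λ² - 13 - 27 = 4356 - 40 ≡ 9; y = λ·(13 - 9) - 61 ≡ 57. → (9, 57)
4A: (9, 57) + (27, 36). λ = (36 - 57)/(27 - 9) ≡ 52/18 mod 73. 18⁻¹ ≡ 69 (mod 73) since 18·69 = 1242 ≡ 1, so λ ≡ 11.
  x = λ² - 9 - 27 = 121 - 36 ≡ 12; y = λ·(9 - 12) - 57 ≡ 56. → (12, 56)
4A = (12, 56).
Finally 4A + B:
(12, 56) + (68, 25). λ = (25 - 56)/(68 - 12) ≡ 42/56 mod 73. 56⁻¹ ≡ 30 (mod 73), so λ ≡ 19.
  x = λ² - 12 - 68 = 361 - 80 ≡ 62; y = λ·(12 - 62) - 56 ≡ 16. → (62, 16)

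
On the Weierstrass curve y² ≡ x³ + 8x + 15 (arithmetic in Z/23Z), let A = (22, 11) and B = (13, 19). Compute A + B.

(1, 1)

(22, 11) + (13, 19). λ = (19 - 11)/(13 - 22) ≡ 8/14 mod 23. 14⁻¹ ≡ 5 (mod 23), so λ ≡ 17.
  x = λ² - 22 - 13 = 289 - 35 ≡ 1; y = λ·(22 - 1) - 11 ≡ 1. → (1, 1)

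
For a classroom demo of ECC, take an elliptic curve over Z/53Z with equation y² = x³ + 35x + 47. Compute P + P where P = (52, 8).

tangent at (52, 8): λ = (3·52² + 35)/(2·8) ≡ 38/16. 16⁻¹ ≡ 10 (mod 53), so λ ≡ 38·10 ≡ 9.
  x = λ² - 52 - 52 = 81 - 104 ≡ 30; y = λ·(52 - 30) - 8 ≡ 31. → (30, 31)

(30, 31)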